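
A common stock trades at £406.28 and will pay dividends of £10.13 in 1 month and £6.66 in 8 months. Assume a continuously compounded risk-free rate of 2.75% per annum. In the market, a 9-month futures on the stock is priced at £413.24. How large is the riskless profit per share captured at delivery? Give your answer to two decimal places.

PV(dividends) I = 10.13·e^(−0.0275·1/12) + 6.66·e^(−0.0275·8/12) = 16.6458
Fair futures F* = (S − I)·e^(rT) = (406.28 − 16.6458)·e^0.020625 = 389.6342 × 1.020839 = 397.7538
Market £413.24 > fair 397.7538: forward overpriced → cash-and-carry (borrow at r, buy the stock and collect the dividends, short the forward).
Profit at T = |F_mkt − F*| = |413.24 − 397.7538| = £15.49 per share

£15.49 per share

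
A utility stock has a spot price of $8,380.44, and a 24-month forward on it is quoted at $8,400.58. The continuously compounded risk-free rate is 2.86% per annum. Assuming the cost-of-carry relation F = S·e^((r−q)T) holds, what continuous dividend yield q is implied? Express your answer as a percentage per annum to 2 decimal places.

2.74%

From F = S·e^((r−q)T): (r − q) = ln(F/S)/T
ln(8400.58/8380.44) = ln(1.002403) = 0.002400
(r − q) = 0.002400 / (24/12) = 0.001200
q = r − ln(F/S)/T = 0.0286 − 0.001200 = 0.027400
q = 2.74%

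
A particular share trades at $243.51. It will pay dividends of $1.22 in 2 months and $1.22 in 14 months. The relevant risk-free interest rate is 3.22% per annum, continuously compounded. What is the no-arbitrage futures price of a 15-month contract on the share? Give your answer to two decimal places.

PV(dividends) I = 1.22·e^(−0.0322·2/12) + 1.22·e^(−0.0322·14/12)
I = 1.2135 + 1.1750 = 2.3885
F = (S − I)·e^(rT) = (243.51 − 2.3885) · e^(0.0322·15/12)
= 241.1215 · e^0.040250 = 241.1215 × 1.041071 = $251.02

$251.02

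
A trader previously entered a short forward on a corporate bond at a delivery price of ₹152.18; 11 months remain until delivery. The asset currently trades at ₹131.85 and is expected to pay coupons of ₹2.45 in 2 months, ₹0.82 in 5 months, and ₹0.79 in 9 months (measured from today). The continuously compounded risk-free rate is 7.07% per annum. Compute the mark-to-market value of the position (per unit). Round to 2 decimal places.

₹14.75

PV(remaining coupons) I = 2.45·e^(−0.0707·2/12) + 0.82·e^(−0.0707·5/12) + 0.79·e^(−0.0707·9/12) = 3.9667
Current forward F = (S − I)·e^(rT) = (131.85 − 3.9667)·e^(0.0707·11/12) = 127.8833 × 1.066955 = 136.4457
Value (long) = (F − K)·e^(−rT) = (136.4457 − 152.18) × 0.937247 = -14.7469
Short position value = −(long value) = ₹14.75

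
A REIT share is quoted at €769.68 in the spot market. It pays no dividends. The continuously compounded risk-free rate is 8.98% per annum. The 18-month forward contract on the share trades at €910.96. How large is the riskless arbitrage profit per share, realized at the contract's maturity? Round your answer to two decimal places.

€30.30 per share

Fair forward: F* = S·e^(carry·T), with carry = r = 0.0898
F* = 769.68 · e^(0.0898 × 18/12) = 769.68 · e^0.134700 = 769.68 × 1.144193 = €880.6625
Market €910.96 > fair €880.6625: forward overpriced → cash-and-carry (buy spot, short the forward).
At maturity, profit = |F_mkt − F*| = |910.96 − 880.6625| = €30.30 per share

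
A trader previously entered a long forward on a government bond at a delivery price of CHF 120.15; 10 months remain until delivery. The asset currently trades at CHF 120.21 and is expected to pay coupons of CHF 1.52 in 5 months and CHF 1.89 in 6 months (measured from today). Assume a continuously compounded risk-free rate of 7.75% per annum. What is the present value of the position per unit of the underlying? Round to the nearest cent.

PV(remaining coupons) I = 1.52·e^(−0.0775·5/12) + 1.89·e^(−0.0775·6/12) = 3.2899
Current forward F = (S − I)·e^(rT) = (120.21 − 3.2899)·e^(0.0775·10/12) = 116.9201 × 1.066714 = 124.7203
Value (long) = (F − K)·e^(−rT) = (124.7203 − 120.15) × 0.937458 = 4.2845
Value = CHF 4.28

CHF 4.28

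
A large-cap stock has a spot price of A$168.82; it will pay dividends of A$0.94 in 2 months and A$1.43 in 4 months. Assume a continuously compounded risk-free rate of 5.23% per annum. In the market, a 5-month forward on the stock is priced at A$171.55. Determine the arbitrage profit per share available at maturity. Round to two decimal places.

A$1.40 per share

PV(dividends) I = 0.94·e^(−0.0523·2/12) + 1.43·e^(−0.0523·4/12) = 2.3371
Fair forward F* = (S − I)·e^(rT) = (168.82 − 2.3371)·e^0.021792 = 166.4829 × 1.022031 = 170.1507
Market A$171.55 > fair 170.1507: forward overpriced → cash-and-carry (borrow at r, buy the stock and collect the dividends, short the forward).
Profit at T = |F_mkt − F*| = |171.55 − 170.1507| = A$1.40 per share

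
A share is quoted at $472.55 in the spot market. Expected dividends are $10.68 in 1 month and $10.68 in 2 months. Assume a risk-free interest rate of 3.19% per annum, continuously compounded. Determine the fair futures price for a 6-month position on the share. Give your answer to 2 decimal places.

PV(dividends) I = 10.68·e^(−0.0319·1/12) + 10.68·e^(−0.0319·2/12)
I = 10.6516 + 10.6234 = 21.2750
F = (S − I)·e^(rT) = (472.55 − 21.2750) · e^(0.0319·6/12)
= 451.2750 · e^0.015950 = 451.2750 × 1.016078 = $458.53

$458.53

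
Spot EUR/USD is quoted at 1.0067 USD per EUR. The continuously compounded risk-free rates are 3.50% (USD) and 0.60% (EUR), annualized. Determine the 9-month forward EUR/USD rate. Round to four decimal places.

1.0288

F = S·e^((r_USD − r_EUR)T) = 1.0067 · e^((0.0350 − 0.0060) × 9/12)
= 1.0067 · e^0.021750 = 1.0067 × 1.021988
F = 1.0288 USD per EUR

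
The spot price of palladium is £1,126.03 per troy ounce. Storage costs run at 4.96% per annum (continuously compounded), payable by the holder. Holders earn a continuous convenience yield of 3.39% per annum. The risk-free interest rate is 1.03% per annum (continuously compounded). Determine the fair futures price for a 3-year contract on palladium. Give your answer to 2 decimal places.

£1,217.38 per troy ounce

Net carry = r + u − y = 0.0103 + 0.0496 − 0.0339 = 0.0260
F = S·e^((r+u−y)T) = 1126.03 · e^(0.0260 × 3) = 1126.03 · e^0.07800000
= 1126.03 × 1.08112266 = £1,217.38 per troy ounce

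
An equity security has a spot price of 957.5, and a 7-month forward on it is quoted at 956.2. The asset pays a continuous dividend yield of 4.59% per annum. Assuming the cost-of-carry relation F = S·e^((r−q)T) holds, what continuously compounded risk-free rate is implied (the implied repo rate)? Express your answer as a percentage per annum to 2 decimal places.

From F = S·e^((r−q)T): (r − q) = ln(F/S)/T
ln(956.2/957.5) = ln(0.998642) = -0.001359
(r − q) = -0.001359 / (7/12) = -0.002330
r = ln(F/S)/T + q = -0.002330 + 0.0459 = 0.043570
r = 4.36%

4.36%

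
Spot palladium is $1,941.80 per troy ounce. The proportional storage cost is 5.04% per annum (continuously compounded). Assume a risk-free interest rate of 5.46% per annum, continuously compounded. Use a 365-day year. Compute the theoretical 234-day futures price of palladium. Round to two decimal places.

Net carry = r + u − y = 0.0546 + 0.0504 − 0.0000 = 0.1050
F = S·e^((r+u−y)T) = 1941.80 · e^(0.1050 × 234/365) = 1941.80 · e^0.06731507
= 1941.80 × 1.06963243 = $2,077.01 per troy ounce

$2,077.01 per troy ounce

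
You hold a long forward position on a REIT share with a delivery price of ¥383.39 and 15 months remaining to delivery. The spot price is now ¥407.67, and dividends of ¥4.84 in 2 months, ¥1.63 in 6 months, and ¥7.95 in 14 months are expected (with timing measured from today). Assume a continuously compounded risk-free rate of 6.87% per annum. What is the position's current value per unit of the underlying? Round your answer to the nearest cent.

PV(remaining dividends) I = 4.84·e^(−0.0687·2/12) + 1.63·e^(−0.0687·6/12) + 7.95·e^(−0.0687·14/12) = 13.6975
Current forward F = (S − I)·e^(rT) = (407.67 − 13.6975)·e^(0.0687·15/12) = 393.9725 × 1.089670 = 429.3000
Value (long) = (F − K)·e^(−rT) = (429.3000 − 383.39) × 0.917709 = 42.1320
Value = ¥42.13

¥42.13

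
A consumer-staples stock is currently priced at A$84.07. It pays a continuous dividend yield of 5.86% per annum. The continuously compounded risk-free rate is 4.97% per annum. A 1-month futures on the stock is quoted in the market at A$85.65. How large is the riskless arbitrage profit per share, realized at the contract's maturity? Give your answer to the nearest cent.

Fair futures: F* = S·e^(carry·T), with carry = (r − q) = 0.0497 − 0.0586 = -0.0089
F* = 84.07 · e^(-0.0089 × 1/12) = 84.07 · e^-0.000742 = 84.07 × 0.999258 = A$84.0076
Market A$85.65 > fair A$84.0076: forward overpriced → cash-and-carry (buy spot, short the forward).
At maturity, profit = |F_mkt − F*| = |85.65 − 84.0076| = A$1.64 per share

A$1.64 per share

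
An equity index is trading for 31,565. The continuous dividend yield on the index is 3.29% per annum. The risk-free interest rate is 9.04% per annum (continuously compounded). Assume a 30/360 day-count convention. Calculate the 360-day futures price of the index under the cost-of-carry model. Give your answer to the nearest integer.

F = S·e^((r − q)T) = 31565 · e^((0.0904 − 0.0329) × 360/360)
= 31565 · e^0.057500 = 31565 × 1.059185
F = 33,433

33,433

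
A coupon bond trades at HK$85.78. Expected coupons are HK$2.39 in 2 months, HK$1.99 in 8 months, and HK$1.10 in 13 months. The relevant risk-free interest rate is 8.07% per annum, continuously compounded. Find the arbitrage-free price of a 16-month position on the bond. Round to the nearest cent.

HK$89.68

PV(coupons) I = 2.39·e^(−0.0807·2/12) + 1.99·e^(−0.0807·8/12) + 1.10·e^(−0.0807·13/12)
I = 2.3581 + 1.8858 + 1.0079 = 5.2518
F = (S − I)·e^(rT) = (85.78 − 5.2518) · e^(0.0807·16/12)
= 80.5282 · e^0.107600 = 80.5282 × 1.113602 = HK$89.68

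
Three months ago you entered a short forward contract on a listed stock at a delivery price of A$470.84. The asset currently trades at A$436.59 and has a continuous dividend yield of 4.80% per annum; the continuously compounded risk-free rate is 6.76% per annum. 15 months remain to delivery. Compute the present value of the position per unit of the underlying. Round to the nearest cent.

Current fair forward for the remaining 15 months: F = S·e^((r − q)·T), (r − q) = 0.0676 − 0.0480 = 0.0196
F = 436.59 · e^(0.0196 × 15/12) = 436.59 × 1.024803 = 447.4187
Value of long forward = (F − K)·e^(−rT) = (447.4187 − 470.84) · e^(−0.0676·15/12)
= -23.4213 × 0.918972 = -21.52
Short position value = −(long value) = A$21.52

A$21.52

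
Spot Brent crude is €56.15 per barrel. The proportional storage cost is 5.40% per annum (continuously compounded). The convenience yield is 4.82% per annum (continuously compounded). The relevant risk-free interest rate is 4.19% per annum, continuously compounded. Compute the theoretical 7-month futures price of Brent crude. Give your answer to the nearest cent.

€57.73 per barrel

Net carry = r + u − y = 0.0419 + 0.0540 − 0.0482 = 0.0477
F = S·e^((r+u−y)T) = 56.15 · e^(0.0477 × 7/12) = 56.15 · e^0.027825
= 56.15 × 1.028216 = €57.73 per barrel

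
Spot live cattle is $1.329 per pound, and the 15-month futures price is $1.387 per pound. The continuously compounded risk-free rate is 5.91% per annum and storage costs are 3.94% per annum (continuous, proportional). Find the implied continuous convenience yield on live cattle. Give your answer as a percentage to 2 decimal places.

F = S·e^((r+u−y)T) ⇒ (r+u−y) = ln(F/S)/T
ln(1.387/1.329) = 0.042716; /T ⇒ 0.034173
y = r + u − ln(F/S)/T = 0.0591 + 0.0394 − 0.034173 = 0.064327
y = 6.43%

6.43%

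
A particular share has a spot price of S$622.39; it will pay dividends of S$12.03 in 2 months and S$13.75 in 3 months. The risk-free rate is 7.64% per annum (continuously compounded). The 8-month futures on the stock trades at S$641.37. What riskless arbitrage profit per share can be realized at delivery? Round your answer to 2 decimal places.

S$13.15 per share

PV(dividends) I = 12.03·e^(−0.0764·2/12) + 13.75·e^(−0.0764·3/12) = 25.3677
Fair futures F* = (S − I)·e^(rT) = (622.39 − 25.3677)·e^0.050933 = 597.0223 × 1.052252 = 628.2179
Market S$641.37 > fair 628.2179: forward overpriced → cash-and-carry (borrow at r, buy the stock and collect the dividends, short the forward).
Profit at T = |F_mkt − F*| = |641.37 − 628.2179| = S$13.15 per share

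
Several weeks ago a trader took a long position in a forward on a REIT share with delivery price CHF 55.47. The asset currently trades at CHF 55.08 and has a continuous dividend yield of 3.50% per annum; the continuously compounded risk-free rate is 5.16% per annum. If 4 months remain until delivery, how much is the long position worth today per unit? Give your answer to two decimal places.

Current fair forward for the remaining 4 months: F = S·e^((r − q)·T), (r − q) = 0.0516 − 0.0350 = 0.0166
F = 55.08 · e^(0.0166 × 4/12) = 55.08 × 1.005549 = 55.3856
Value of long forward = (F − K)·e^(−rT) = (55.3856 − 55.47) · e^(−0.0516·4/12)
= -0.0844 × 0.982947 = -0.08

-CHF 0.08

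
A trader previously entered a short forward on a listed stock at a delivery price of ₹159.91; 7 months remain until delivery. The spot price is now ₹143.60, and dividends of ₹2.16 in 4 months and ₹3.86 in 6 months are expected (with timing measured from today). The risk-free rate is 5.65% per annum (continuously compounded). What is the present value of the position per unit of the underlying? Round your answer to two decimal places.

₹17.00

PV(remaining dividends) I = 2.16·e^(−0.0565·4/12) + 3.86·e^(−0.0565·6/12) = 5.8722
Current forward F = (S − I)·e^(rT) = (143.60 − 5.8722)·e^(0.0565·7/12) = 137.7278 × 1.033507 = 142.3426
Value (long) = (F − K)·e^(−rT) = (142.3426 − 159.91) × 0.967579 = -16.9978
Short position value = −(long value) = ₹17.00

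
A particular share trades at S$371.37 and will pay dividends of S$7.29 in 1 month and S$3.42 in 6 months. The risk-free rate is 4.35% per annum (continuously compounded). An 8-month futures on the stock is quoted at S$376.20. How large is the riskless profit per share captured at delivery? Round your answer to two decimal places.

PV(dividends) I = 7.29·e^(−0.0435·1/12) + 3.42·e^(−0.0435·6/12) = 10.6100
Fair futures F* = (S − I)·e^(rT) = (371.37 − 10.6100)·e^0.029000 = 360.7600 × 1.029425 = 371.3754
Market S$376.20 > fair 371.3754: forward overpriced → cash-and-carry (borrow at r, buy the stock and collect the dividends, short the forward).
Profit at T = |F_mkt − F*| = |376.20 − 371.3754| = S$4.82 per share

S$4.82 per share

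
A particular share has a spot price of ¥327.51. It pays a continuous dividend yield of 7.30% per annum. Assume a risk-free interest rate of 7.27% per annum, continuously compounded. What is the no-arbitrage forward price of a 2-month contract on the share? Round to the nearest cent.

F = S·e^((r − q)T) = 327.51 · e^((0.0727 − 0.0730) × 2/12)
= 327.51 · e^-0.000050 = 327.51 × 0.999950
F = ¥327.49

¥327.49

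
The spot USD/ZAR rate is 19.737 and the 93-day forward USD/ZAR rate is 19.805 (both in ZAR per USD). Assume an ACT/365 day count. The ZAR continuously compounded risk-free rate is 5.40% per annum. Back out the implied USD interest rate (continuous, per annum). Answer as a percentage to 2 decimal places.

4.05%

F = S·e^((r_ZAR − r_USD)T) ⇒ r_USD = r_ZAR − ln(F/S)/T
ln(19.805/19.737) = 0.003439; /(93/365) = 0.013497
r_USD = 0.0540 − 0.013497 = 0.040503
r_USD = 4.05%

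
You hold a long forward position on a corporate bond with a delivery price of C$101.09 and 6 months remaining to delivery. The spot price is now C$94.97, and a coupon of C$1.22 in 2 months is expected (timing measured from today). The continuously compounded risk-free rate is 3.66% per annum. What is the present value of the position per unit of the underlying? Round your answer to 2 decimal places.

-C$5.50

PV(remaining coupons) I = 1.22·e^(−0.0366·2/12) = 1.2126
Current forward F = (S − I)·e^(rT) = (94.97 − 1.2126)·e^(0.0366·6/12) = 93.7574 × 1.018468 = 95.4889
Value (long) = (F − K)·e^(−rT) = (95.4889 − 101.09) × 0.981866 = -5.4995
Value = -C$5.50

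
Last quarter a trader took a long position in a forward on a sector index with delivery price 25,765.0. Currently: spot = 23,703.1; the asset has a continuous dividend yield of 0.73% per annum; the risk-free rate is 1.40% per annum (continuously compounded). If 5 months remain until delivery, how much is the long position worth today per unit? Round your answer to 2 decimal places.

-1984.03

Current fair forward for the remaining 5 months: F = S·e^((r − q)·T), (r − q) = 0.0140 − 0.0073 = 0.0067
F = 23703.1 · e^(0.0067 × 5/12) = 23703.1 × 1.00279557 = 23769.3637
Value of long forward = (F − K)·e^(−rT) = (23769.3637 − 25765.0) · e^(−0.0140·5/12)
= -1995.6363 × 0.99418365 = -1984.03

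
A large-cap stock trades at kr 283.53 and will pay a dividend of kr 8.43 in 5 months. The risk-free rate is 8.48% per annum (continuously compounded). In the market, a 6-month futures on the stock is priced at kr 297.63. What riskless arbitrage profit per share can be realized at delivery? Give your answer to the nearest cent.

kr 10.31 per share

PV(dividends) I = 8.43·e^(−0.0848·5/12) = 8.1373
Fair futures F* = (S − I)·e^(rT) = (283.53 − 8.1373)·e^0.042400 = 275.3927 × 1.043312 = 287.3205
Market kr 297.63 > fair 287.3205: forward overpriced → cash-and-carry (borrow at r, buy the stock and collect the dividends, short the forward).
Profit at T = |F_mkt − F*| = |297.63 − 287.3205| = kr 10.31 per share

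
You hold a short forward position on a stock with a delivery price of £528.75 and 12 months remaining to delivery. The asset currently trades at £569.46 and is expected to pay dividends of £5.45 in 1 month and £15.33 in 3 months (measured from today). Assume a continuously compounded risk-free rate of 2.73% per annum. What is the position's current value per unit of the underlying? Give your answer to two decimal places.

-£34.29

PV(remaining dividends) I = 5.45·e^(−0.0273·1/12) + 15.33·e^(−0.0273·3/12) = 20.6633
Current forward F = (S − I)·e^(rT) = (569.46 − 20.6633)·e^(0.0273·12/12) = 548.7967 × 1.027676 = 563.9852
Value (long) = (F − K)·e^(−rT) = (563.9852 − 528.75) × 0.973069 = 34.2863
Short position value = −(long value) = -£34.29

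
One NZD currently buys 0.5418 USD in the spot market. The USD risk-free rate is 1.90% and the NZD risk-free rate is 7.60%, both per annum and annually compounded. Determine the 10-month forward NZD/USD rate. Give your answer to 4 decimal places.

By covered interest parity, F = S · (1+r_USD)^T / (1+r_NZD)^T
= 0.5418 × 1.015808 / 1.062944 = 0.5418 × 0.955655
F = 0.5178 USD per NZD

0.5178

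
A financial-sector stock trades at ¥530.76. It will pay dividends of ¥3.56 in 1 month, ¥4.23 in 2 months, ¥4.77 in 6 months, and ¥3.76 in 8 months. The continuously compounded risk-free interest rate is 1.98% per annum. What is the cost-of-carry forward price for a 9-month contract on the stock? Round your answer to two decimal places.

¥522.25

PV(dividends) I = 3.56·e^(−0.0198·1/12) + 4.23·e^(−0.0198·2/12) + 4.77·e^(−0.0198·6/12) + 3.76·e^(−0.0198·8/12)
I = 3.5541 + 4.2161 + 4.7230 + 3.7107 = 16.2039
F = (S − I)·e^(rT) = (530.76 − 16.2039) · e^(0.0198·9/12)
= 514.5561 · e^0.014850 = 514.5561 × 1.014961 = ¥522.25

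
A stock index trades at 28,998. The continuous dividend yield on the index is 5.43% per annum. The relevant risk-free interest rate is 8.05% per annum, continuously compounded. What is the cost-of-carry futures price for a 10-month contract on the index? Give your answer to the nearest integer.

F = S·e^((r − q)T) = 28998 · e^((0.0805 − 0.0543) × 10/12)
= 28998 · e^0.021833 = 28998 × 1.022073
F = 29,638

29,638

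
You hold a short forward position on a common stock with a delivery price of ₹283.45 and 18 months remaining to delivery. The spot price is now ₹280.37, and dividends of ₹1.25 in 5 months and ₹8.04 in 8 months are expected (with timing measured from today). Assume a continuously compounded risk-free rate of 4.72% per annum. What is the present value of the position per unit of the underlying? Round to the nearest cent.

-₹7.28

PV(remaining dividends) I = 1.25·e^(−0.0472·5/12) + 8.04·e^(−0.0472·8/12) = 9.0166
Current forward F = (S − I)·e^(rT) = (280.37 − 9.0166)·e^(0.0472·18/12) = 271.3534 × 1.073367 = 291.2618
Value (long) = (F − K)·e^(−rT) = (291.2618 − 283.45) × 0.931648 = 7.2778
Short position value = −(long value) = -₹7.28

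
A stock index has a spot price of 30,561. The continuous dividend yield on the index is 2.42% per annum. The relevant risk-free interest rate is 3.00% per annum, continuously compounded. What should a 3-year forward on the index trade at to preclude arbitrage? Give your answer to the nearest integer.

F = S·e^((r − q)T) = 30561 · e^((0.0300 − 0.0242) × 3)
= 30561 · e^0.017400 = 30561 × 1.017552
F = 31,097

31,097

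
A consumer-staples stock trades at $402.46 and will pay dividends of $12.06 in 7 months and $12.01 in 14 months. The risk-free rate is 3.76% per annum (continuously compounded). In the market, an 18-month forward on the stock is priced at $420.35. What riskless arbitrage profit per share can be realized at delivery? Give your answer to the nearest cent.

PV(dividends) I = 12.06·e^(−0.0376·7/12) + 12.01·e^(−0.0376·14/12) = 23.2929
Fair forward F* = (S − I)·e^(rT) = (402.46 − 23.2929)·e^0.056400 = 379.1671 × 1.058021 = 401.1668
Market $420.35 > fair 401.1668: forward overpriced → cash-and-carry (borrow at r, buy the stock and collect the dividends, short the forward).
Profit at T = |F_mkt − F*| = |420.35 − 401.1668| = $19.18 per share

$19.18 per share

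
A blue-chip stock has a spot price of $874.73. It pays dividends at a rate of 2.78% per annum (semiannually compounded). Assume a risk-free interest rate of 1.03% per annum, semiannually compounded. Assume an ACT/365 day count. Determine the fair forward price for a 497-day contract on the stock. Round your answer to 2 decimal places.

F = S · (1+r/2)^(2T) / (1+q/2)^(2T)
= 874.73 × 1.014087 / 1.038309 = 874.73 × 0.976672
F = $854.32

$854.32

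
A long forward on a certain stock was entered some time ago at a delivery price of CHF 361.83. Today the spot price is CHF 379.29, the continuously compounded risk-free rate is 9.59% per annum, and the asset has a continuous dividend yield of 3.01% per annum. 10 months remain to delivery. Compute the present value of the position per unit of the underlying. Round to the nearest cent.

Current fair forward for the remaining 10 months: F = S·e^((r − q)·T), (r − q) = 0.0959 − 0.0301 = 0.0658
F = 379.29 · e^(0.0658 × 10/12) = 379.29 × 1.056365 = 400.6687
Value of long forward = (F − K)·e^(−rT) = (400.6687 − 361.83) · e^(−0.0959·10/12)
= 38.8387 × 0.923193 = 35.86

CHF 35.86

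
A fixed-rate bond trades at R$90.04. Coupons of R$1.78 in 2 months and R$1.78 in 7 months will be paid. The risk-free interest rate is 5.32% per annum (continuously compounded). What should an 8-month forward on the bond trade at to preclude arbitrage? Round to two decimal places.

PV(coupons) I = 1.78·e^(−0.0532·2/12) + 1.78·e^(−0.0532·7/12)
I = 1.7643 + 1.7256 = 3.4899
F = (S − I)·e^(rT) = (90.04 − 3.4899) · e^(0.0532·8/12)
= 86.5501 · e^0.035467 = 86.5501 × 1.036103 = R$89.67

R$89.67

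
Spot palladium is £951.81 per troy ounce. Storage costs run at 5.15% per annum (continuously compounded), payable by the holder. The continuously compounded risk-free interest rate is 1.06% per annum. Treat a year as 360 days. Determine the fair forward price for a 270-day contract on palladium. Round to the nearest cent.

£997.19 per troy ounce

Net carry = r + u − y = 0.0106 + 0.0515 − 0.0000 = 0.0621
F = S·e^((r+u−y)T) = 951.81 · e^(0.0621 × 270/360) = 951.81 · e^0.046575
= 951.81 × 1.047677 = £997.19 per troy ounce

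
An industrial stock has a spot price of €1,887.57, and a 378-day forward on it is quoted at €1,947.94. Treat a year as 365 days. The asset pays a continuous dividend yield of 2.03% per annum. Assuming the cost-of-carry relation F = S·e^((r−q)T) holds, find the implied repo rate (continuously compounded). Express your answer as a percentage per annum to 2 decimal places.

5.07%

From F = S·e^((r−q)T): (r − q) = ln(F/S)/T
ln(1947.94/1887.57) = ln(1.031983) = 0.031482
(r − q) = 0.031482 / (378/365) = 0.030399
r = ln(F/S)/T + q = 0.030399 + 0.0203 = 0.050699
r = 5.07%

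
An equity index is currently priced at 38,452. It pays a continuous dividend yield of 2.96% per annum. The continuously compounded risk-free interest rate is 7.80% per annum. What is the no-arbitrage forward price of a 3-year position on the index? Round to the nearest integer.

44,461

F = S·e^((r − q)T) = 38452 · e^((0.0780 − 0.0296) × 3)
= 38452 · e^0.145200 = 38452 × 1.156271
F = 44,461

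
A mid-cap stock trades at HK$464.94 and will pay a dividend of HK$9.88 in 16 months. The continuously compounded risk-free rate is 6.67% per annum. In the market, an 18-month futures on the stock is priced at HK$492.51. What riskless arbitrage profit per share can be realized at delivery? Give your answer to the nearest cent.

PV(dividends) I = 9.88·e^(−0.0667·16/12) = 9.0393
Fair futures F* = (S − I)·e^(rT) = (464.94 − 9.0393)·e^0.100050 = 455.9007 × 1.105226 = 503.8733
Market HK$492.51 < fair 503.8733: forward underpriced → reverse cash-and-carry (short the stock, invest proceeds at r, pay the dividends, go long the forward).
Profit at T = |F_mkt − F*| = |492.51 − 503.8733| = HK$11.36 per share

HK$11.36 per share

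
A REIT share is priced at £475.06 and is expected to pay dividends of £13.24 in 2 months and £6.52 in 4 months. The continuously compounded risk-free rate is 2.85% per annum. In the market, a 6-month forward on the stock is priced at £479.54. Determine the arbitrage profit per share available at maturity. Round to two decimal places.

PV(dividends) I = 13.24·e^(−0.0285·2/12) + 6.52·e^(−0.0285·4/12) = 19.6356
Fair forward F* = (S − I)·e^(rT) = (475.06 − 19.6356)·e^0.014250 = 455.4244 × 1.014352 = 461.9607
Market £479.54 > fair 461.9607: forward overpriced → cash-and-carry (borrow at r, buy the stock and collect the dividends, short the forward).
Profit at T = |F_mkt − F*| = |479.54 − 461.9607| = £17.58 per share

£17.58 per share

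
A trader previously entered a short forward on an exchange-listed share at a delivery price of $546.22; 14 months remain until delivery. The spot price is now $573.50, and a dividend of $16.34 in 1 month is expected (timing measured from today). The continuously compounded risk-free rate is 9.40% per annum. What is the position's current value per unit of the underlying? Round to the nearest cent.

-$67.80

PV(remaining dividends) I = 16.34·e^(−0.0940·1/12) = 16.2125
Current forward F = (S − I)·e^(rT) = (573.50 − 16.2125)·e^(0.0940·14/12) = 557.2875 × 1.115906 = 621.8805
Value (long) = (F − K)·e^(−rT) = (621.8805 − 546.22) × 0.896133 = 67.8019
Short position value = −(long value) = -$67.80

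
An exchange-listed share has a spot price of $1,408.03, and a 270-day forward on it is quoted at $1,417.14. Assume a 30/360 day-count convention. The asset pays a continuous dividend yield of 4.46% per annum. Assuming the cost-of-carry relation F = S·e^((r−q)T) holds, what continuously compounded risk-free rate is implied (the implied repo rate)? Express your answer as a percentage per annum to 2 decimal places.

5.32%

From F = S·e^((r−q)T): (r − q) = ln(F/S)/T
ln(1417.14/1408.03) = ln(1.006470) = 0.006449
(r − q) = 0.006449 / (270/360) = 0.008599
r = ln(F/S)/T + q = 0.008599 + 0.0446 = 0.053199
r = 5.32%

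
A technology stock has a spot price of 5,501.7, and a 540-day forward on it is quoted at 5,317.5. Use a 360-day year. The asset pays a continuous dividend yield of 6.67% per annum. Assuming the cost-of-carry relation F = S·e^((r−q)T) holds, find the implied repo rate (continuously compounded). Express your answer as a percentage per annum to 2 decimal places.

4.40%

From F = S·e^((r−q)T): (r − q) = ln(F/S)/T
ln(5317.5/5501.7) = ln(0.966519) = -0.034054
(r − q) = -0.034054 / (540/360) = -0.022703
r = ln(F/S)/T + q = -0.022703 + 0.0667 = 0.043997
r = 4.40%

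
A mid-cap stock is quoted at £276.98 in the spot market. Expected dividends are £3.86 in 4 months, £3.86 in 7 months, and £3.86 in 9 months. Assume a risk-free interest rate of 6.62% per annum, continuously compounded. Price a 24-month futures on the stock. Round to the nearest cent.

£303.45

PV(dividends) I = 3.86·e^(−0.0662·4/12) + 3.86·e^(−0.0662·7/12) + 3.86·e^(−0.0662·9/12)
I = 3.7758 + 3.7138 + 3.6730 = 11.1626
F = (S − I)·e^(rT) = (276.98 − 11.1626) · e^(0.0662·24/12)
= 265.8174 · e^0.132400 = 265.8174 × 1.141565 = £303.45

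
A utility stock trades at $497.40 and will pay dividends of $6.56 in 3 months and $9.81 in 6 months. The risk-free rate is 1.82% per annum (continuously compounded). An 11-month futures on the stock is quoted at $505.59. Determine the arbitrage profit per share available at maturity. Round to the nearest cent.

$16.35 per share

PV(dividends) I = 6.56·e^(−0.0182·3/12) + 9.81·e^(−0.0182·6/12) = 16.2514
Fair futures F* = (S − I)·e^(rT) = (497.40 − 16.2514)·e^0.016683 = 481.1486 × 1.016823 = 489.2430
Market $505.59 > fair 489.2430: forward overpriced → cash-and-carry (borrow at r, buy the stock and collect the dividends, short the forward).
Profit at T = |F_mkt − F*| = |505.59 − 489.2430| = $16.35 per share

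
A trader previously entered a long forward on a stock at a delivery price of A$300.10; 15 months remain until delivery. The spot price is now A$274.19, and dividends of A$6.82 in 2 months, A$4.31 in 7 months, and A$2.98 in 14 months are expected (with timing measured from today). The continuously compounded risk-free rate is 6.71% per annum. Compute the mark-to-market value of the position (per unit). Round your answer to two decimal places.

-A$15.41

PV(remaining dividends) I = 6.82·e^(−0.0671·2/12) + 4.31·e^(−0.0671·7/12) + 2.98·e^(−0.0671·14/12) = 13.6443
Current forward F = (S − I)·e^(rT) = (274.19 − 13.6443)·e^(0.0671·15/12) = 260.5457 × 1.087493 = 283.3416
Value (long) = (F − K)·e^(−rT) = (283.3416 − 300.10) × 0.919546 = -15.4101
Value = -A$15.41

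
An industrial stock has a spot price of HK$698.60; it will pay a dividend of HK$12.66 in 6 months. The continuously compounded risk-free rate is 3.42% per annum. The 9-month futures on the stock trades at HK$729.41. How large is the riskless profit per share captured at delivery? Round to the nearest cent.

PV(dividends) I = 12.66·e^(−0.0342·6/12) = 12.4454
Fair futures F* = (S − I)·e^(rT) = (698.60 − 12.4454)·e^0.025650 = 686.1546 × 1.025982 = 703.9823
Market HK$729.41 > fair 703.9823: forward overpriced → cash-and-carry (borrow at r, buy the stock and collect the dividends, short the forward).
Profit at T = |F_mkt − F*| = |729.41 − 703.9823| = HK$25.43 per share

HK$25.43 per share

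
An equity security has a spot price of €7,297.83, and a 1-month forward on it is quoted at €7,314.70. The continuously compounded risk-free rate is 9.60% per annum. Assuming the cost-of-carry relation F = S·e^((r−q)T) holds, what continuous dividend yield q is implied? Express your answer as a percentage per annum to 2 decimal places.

6.83%

From F = S·e^((r−q)T): (r − q) = ln(F/S)/T
ln(7314.70/7297.83) = ln(1.002312) = 0.002309
(r − q) = 0.002309 / (1/12) = 0.027708
q = r − ln(F/S)/T = 0.0960 − 0.027708 = 0.068292
q = 6.83%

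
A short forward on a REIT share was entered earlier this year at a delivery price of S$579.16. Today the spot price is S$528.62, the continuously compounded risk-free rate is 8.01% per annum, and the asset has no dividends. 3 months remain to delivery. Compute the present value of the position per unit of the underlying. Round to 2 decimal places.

Current fair forward for the remaining 3 months: F = S·e^(r·T), r = 0.0801
F = 528.62 · e^(0.0801 × 3/12) = 528.62 × 1.020227 = 539.3124
Value of long forward = (F − K)·e^(−rT) = (539.3124 − 579.16) · e^(−0.0801·3/12)
= -39.8476 × 0.980174 = -39.06
Short position value = −(long value) = S$39.06

S$39.06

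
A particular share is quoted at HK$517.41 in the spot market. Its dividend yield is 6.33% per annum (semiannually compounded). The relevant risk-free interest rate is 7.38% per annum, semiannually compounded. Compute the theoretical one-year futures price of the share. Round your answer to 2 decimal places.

HK$522.69

F = S · (1+r/2)^(2T) / (1+q/2)^(2T)
= 517.41 × 1.075162 / 1.064302 = 517.41 × 1.010204
F = HK$522.69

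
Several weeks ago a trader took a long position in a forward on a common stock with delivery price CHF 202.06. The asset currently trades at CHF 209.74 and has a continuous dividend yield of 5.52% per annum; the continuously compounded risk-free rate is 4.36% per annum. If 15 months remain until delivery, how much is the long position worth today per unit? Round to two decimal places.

CHF 4.41

Current fair forward for the remaining 15 months: F = S·e^((r − q)·T), (r − q) = 0.0436 − 0.0552 = -0.0116
F = 209.74 · e^(-0.0116 × 15/12) = 209.74 × 0.985605 = 206.7208
Value of long forward = (F − K)·e^(−rT) = (206.7208 − 202.06) · e^(−0.0436·15/12)
= 4.6608 × 0.946959 = 4.41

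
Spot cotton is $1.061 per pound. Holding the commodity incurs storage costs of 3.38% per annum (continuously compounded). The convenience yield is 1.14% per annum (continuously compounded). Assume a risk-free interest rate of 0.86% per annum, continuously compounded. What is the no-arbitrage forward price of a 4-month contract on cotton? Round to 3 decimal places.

Net carry = r + u − y = 0.0086 + 0.0338 − 0.0114 = 0.0310
F = S·e^((r+u−y)T) = 1.061 · e^(0.0310 × 4/12) = 1.061 · e^0.010333
= 1.061 × 1.010387 = $1.072 per pound

$1.072 per pound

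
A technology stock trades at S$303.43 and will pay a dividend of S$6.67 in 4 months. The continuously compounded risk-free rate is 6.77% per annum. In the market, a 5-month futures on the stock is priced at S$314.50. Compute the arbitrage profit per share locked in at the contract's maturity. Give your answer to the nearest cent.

S$9.10 per share

PV(dividends) I = 6.67·e^(−0.0677·4/12) = 6.5212
Fair futures F* = (S − I)·e^(rT) = (303.43 − 6.5212)·e^0.028208 = 296.9088 × 1.028610 = 305.4034
Market S$314.50 > fair 305.4034: forward overpriced → cash-and-carry (borrow at r, buy the stock and collect the dividends, short the forward).
Profit at T = |F_mkt − F*| = |314.50 − 305.4034| = S$9.10 per share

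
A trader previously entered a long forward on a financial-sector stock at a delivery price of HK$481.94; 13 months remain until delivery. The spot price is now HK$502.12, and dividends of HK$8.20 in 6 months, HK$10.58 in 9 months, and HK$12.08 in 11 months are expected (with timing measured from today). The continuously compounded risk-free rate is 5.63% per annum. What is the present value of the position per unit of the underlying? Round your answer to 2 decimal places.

HK$19.11

PV(remaining dividends) I = 8.20·e^(−0.0563·6/12) + 10.58·e^(−0.0563·9/12) + 12.08·e^(−0.0563·11/12) = 29.5873
Current forward F = (S − I)·e^(rT) = (502.12 − 29.5873)·e^(0.0563·13/12) = 472.5327 × 1.062890 = 502.2503
Value (long) = (F − K)·e^(−rT) = (502.2503 − 481.94) × 0.940831 = 19.1086
Value = HK$19.11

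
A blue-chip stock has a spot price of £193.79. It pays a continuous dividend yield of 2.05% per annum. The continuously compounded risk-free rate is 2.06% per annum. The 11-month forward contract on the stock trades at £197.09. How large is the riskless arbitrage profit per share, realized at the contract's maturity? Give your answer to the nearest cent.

Fair forward: F* = S·e^(carry·T), with carry = (r − q) = 0.0206 − 0.0205 = 0.0001
F* = 193.79 · e^(0.0001 × 11/12) = 193.79 · e^0.000092 = 193.79 × 1.000092 = £193.8078
Market £197.09 > fair £193.8078: forward overpriced → cash-and-carry (buy spot, short the forward).
At maturity, profit = |F_mkt − F*| = |197.09 − 193.8078| = £3.28 per share

£3.28 per share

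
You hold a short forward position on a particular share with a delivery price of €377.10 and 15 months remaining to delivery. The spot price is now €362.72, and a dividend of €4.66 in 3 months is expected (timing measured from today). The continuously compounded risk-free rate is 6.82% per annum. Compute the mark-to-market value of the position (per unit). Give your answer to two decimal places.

-€11.85

PV(remaining dividends) I = 4.66·e^(−0.0682·3/12) = 4.5812
Current forward F = (S − I)·e^(rT) = (362.72 − 4.5812)·e^(0.0682·15/12) = 358.1388 × 1.088989 = 390.0092
Value (long) = (F − K)·e^(−rT) = (390.0092 − 377.10) × 0.918283 = 11.8543
Short position value = −(long value) = -€11.85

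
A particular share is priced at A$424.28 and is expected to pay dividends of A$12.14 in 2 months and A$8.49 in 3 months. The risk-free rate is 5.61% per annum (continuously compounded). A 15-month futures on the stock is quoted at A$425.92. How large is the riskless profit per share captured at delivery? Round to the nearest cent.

A$7.30 per share

PV(dividends) I = 12.14·e^(−0.0561·2/12) + 8.49·e^(−0.0561·3/12) = 20.3988
Fair futures F* = (S − I)·e^(rT) = (424.28 − 20.3988)·e^0.070125 = 403.8812 × 1.072642 = 433.2199
Market A$425.92 < fair 433.2199: forward underpriced → reverse cash-and-carry (short the stock, invest proceeds at r, pay the dividends, go long the forward).
Profit at T = |F_mkt − F*| = |425.92 − 433.2199| = A$7.30 per share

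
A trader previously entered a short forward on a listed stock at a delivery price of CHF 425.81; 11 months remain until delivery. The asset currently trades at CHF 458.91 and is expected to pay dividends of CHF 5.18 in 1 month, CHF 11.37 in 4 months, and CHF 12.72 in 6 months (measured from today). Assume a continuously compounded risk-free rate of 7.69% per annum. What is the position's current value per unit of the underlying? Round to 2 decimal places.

PV(remaining dividends) I = 5.18·e^(−0.0769·1/12) + 11.37·e^(−0.0769·4/12) + 12.72·e^(−0.0769·6/12) = 28.4694
Current forward F = (S − I)·e^(rT) = (458.91 − 28.4694)·e^(0.0769·11/12) = 430.4406 × 1.073036 = 461.8783
Value (long) = (F − K)·e^(−rT) = (461.8783 − 425.81) × 0.931936 = 33.6133
Short position value = −(long value) = -CHF 33.61

-CHF 33.61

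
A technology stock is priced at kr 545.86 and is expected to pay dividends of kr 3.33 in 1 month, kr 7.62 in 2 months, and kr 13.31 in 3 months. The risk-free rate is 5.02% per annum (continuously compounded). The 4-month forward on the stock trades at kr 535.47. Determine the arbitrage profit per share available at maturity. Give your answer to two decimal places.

kr 4.82 per share

PV(dividends) I = 3.33·e^(−0.0502·1/12) + 7.62·e^(−0.0502·2/12) + 13.31·e^(−0.0502·3/12) = 24.0166
Fair forward F* = (S − I)·e^(rT) = (545.86 − 24.0166)·e^0.016733 = 521.8434 × 1.016874 = 530.6490
Market kr 535.47 > fair 530.6490: forward overpriced → cash-and-carry (borrow at r, buy the stock and collect the dividends, short the forward).
Profit at T = |F_mkt − F*| = |535.47 − 530.6490| = kr 4.82 per share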